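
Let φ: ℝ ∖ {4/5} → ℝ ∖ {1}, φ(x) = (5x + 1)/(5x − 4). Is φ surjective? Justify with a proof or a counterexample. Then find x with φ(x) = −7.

27/40

For any y ≠ 1, solving y(5x − 4) = 5x + 1 for x gives a well-defined x ≠ 4/5. So φ is surjective.
Solving φ(x) = −7: cross-multiplying gives 5x + 1 = −7(5x − 4), which rearranges to 40x = 27, so x = 27/40.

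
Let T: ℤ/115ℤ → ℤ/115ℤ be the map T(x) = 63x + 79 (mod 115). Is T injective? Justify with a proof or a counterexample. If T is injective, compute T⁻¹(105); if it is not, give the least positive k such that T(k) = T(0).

57

If T(a) = T(b), then 63a ≡ 63b (mod 115). Because gcd(63, 115) = 1, we may cancel 63 to get a ≡ b (mod 115).
Hence T is injective.
We now compute 63⁻¹ mod 115 explicitly. Euclid's algorithm: 115 = 1·63 + 52, 63 = 1·52 + 11, 52 = 4·11 + 8, 11 = 1·8 + 3, 8 = 2·3 + 2, 3 = 1·2 + 1; back-substituting gives 1 = 42·63 − 23·115, so 63⁻¹ ≡ 42 (mod 115).
Since T is injective, we compute T⁻¹(105): solve 63x + 79 ≡ 105 (mod 115), i.e. 63x ≡ 26 (mod 115).
Multiplying by 63⁻¹ = 42 gives x ≡ 42·26 = 1092 = 9·115 + 57 ≡ 57 (mod 115).
Check: T(57) = 63·57 + 79 = 3670 = 31·115 + 105 ≡ 105 (mod 115).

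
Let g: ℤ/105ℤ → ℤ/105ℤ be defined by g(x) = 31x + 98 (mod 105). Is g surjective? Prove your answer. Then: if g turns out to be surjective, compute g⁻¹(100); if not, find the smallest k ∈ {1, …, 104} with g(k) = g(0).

17

Since gcd(31, 105) = 1, 31 is invertible modulo 105. Euclid's algorithm: 105 = 3·31 + 12, 31 = 2·12 + 7, 12 = 1·7 + 5, 7 = 1·5 + 2, 5 = 2·2 + 1; back-substituting gives 1 = 61·31 − 18·105, so 31⁻¹ ≡ 61 (mod 105).
For any y ∈ ℤ/105ℤ, x = 61(y − 98) mod 105 satisfies g(x) = 31·61(y − 98) + 98 ≡ y (since 31·61 ≡ 1 mod 105). So every y has a preimage.
Therefore g is surjective.
Since g is surjective, we compute g⁻¹(100): solve 31x + 98 ≡ 100 (mod 105), i.e. 31x ≡ 2 (mod 105).
Multiplying by 31⁻¹ = 61 gives x ≡ 61·2 = 122 = 1·105 + 17 ≡ 17 (mod 105).
Check: g(17) = 31·17 + 98 = 625 = 5·105 + 100 ≡ 100 (mod 105).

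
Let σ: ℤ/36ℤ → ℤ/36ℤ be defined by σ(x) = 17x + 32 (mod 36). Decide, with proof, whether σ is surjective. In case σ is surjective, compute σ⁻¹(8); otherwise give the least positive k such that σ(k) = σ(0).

24

Since gcd(17, 36) = 1, 17 is invertible modulo 36. Euclid's algorithm: 36 = 2·17 + 2, 17 = 8·2 + 1; back-substituting gives 1 = 17·17 − 8·36, so 17⁻¹ ≡ 17 (mod 36).
For any y ∈ ℤ/36ℤ, x = 17(y − 32) mod 36 satisfies σ(x) = 17·17(y − 32) + 32 ≡ y (since 17·17 ≡ 1 mod 36). So every y has a preimage.
Hence σ is surjective.
Since σ is surjective, we find σ⁻¹(8): we need 17x ≡ 8 − 32 ≡ 12 (mod 36). Using 17⁻¹ = 17: x ≡ 17·12 = 204 = 5·36 + 24, so x = 24.
Check: σ(24) = 17·24 + 32 = 440 = 12·36 + 8 ≡ 8 (mod 36).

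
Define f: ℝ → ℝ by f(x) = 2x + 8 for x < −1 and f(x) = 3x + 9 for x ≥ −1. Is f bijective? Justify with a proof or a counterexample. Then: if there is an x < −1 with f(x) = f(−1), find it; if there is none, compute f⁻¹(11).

Both pieces are strictly increasing (slopes 2 and 3), so each is injective on its own interval.
The left piece maps (−∞, −1) onto (−∞, 6); the right piece maps [−1, ∞) onto [6, ∞).
Since 6 = 6, the images partition ℝ: f is injective and surjective, hence bijective.
Because the two images are disjoint, no x < −1 has f(x) = f(−1), so we compute f⁻¹(11): 11 lies in [6, ∞), so solve 3x + 9 = 11: x = (11 − 9)/3 = 2/3.

2/3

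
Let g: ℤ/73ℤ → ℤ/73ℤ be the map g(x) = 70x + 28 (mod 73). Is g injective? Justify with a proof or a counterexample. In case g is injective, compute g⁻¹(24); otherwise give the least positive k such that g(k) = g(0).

Recall that g is injective when g(s) = g(t) forces s = t.
If g(s) = g(t), then 70s ≡ 70t (mod 73). Because gcd(70, 73) = 1, we may cancel 70 to get s ≡ t (mod 73).
Hence g is injective.
We now compute 70⁻¹ mod 73 explicitly. Euclid's algorithm: 73 = 1·70 + 3, 70 = 23·3 + 1; back-substituting gives 1 = 24·70 − 23·73, so 70⁻¹ ≡ 24 (mod 73).
Since g is injective, we compute g⁻¹(24): solve 70x + 28 ≡ 24 (mod 73), i.e. 70x ≡ 69 (mod 73).
Multiplying by 70⁻¹ = 24 gives x ≡ 24·69 = 1656 = 22·73 + 50 ≡ 50 (mod 73).
Check: g(50) = 70·50 + 28 = 3528 = 48·73 + 24 ≡ 24 (mod 73).

50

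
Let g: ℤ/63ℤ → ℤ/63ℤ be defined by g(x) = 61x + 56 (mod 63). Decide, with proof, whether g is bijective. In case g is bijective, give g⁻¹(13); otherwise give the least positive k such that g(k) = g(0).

53

If g(s) = g(t), then 61s ≡ 61t (mod 63). Because gcd(61, 63) = 1, we may cancel 61 to get s ≡ t (mod 63).
We now compute 61⁻¹ mod 63 explicitly. Euclid's algorithm: 63 = 1·61 + 2, 61 = 30·2 + 1; back-substituting gives 1 = 31·61 − 30·63, so 61⁻¹ ≡ 31 (mod 63).
Then y ↦ 31(y − 56) is a two-sided inverse to g, so every y ∈ ℤ/63ℤ has a preimage.
Thus g is bijective.
Since g is bijective, we compute g⁻¹(13): solve 61x + 56 ≡ 13 (mod 63), i.e. 61x ≡ 20 (mod 63).
Multiplying by 61⁻¹ = 31 gives x ≡ 31·20 = 620 = 9·63 + 53 ≡ 53 (mod 63).
Check: g(53) = 61·53 + 56 = 3289 = 52·63 + 13 ≡ 13 (mod 63).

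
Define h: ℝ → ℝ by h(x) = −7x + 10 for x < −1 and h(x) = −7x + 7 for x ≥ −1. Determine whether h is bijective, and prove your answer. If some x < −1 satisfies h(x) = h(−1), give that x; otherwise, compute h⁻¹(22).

Both pieces are strictly decreasing (slopes −7 and −7), so each is injective on its own interval.
The left piece maps (−∞, −1) onto (17, ∞); the right piece maps [−1, ∞) onto (−∞, 14].
The images leave a gap (17 has no preimage), so h is not surjective, hence not bijective.
Because the two images are disjoint, no x < −1 has h(x) = h(−1), so we compute h⁻¹(22): 22 lies in (17, ∞), so solve −7x + 10 = 22: x = (22 − 10)/(−7) = −12/7.

-12/7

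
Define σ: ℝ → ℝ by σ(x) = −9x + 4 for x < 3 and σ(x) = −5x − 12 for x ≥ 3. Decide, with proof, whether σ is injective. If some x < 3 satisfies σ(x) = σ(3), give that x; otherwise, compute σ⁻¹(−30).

18/5

Both pieces are strictly decreasing (slopes −9 and −5), so each is injective on its own interval.
The left piece maps (−∞, 3) onto (−23, ∞); the right piece maps [3, ∞) onto (−∞, −27].
These images are disjoint, so no value is attained by both pieces. Hence σ is injective.
Because the two images are disjoint, no x < 3 has σ(x) = σ(3), so we compute σ⁻¹(−30): −30 lies in (−∞, −27], so solve −5x − 12 = −30: x = (−30 + 12)/(−5) = 18/5.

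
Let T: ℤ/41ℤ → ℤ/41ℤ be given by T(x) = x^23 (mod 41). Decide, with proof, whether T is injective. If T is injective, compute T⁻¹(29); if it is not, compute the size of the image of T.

19

Since 41 is prime, the nonzero elements of ℤ/41ℤ form a cyclic group of order 40.
As gcd(23, 40) = 1, raising to the 23rd power is a bijection on this group: if a^23 ≡ b^23 then (ab^{−1})^23 = 1, and the only element of order dividing gcd(23, 40) = 1 is 1, so a = b.
With T(0) = 0 this makes T injective on all of ℤ/41ℤ, hence bijective (finite equal-size domain and codomain). In particular T is injective.
Since T is injective, we find the preimage of 29. The inverse of x ↦ x^23 on (ℤ/41ℤ)^× is x ↦ x^7, because 23·7 = 161 = 4·40 + 1 ≡ 1 (mod 40) and x^{40} = 1 for x ≠ 0 (Fermat). So T⁻¹(29) = 29^7 mod 41.
Repeated squaring mod 41: 29^1 ≡ 29, 29^2 ≡ 29² = 841 ≡ 21, 29^4 ≡ 21² = 441 ≡ 31. Since 7 = 4 + 2 + 1, 29^7 ≡ 31·21·29: 31·21 = 651 ≡ 36, then 36·29 = 1044 ≡ 19. So 29^7 ≡ 19 (mod 41).
Hence T⁻¹(29) = 19.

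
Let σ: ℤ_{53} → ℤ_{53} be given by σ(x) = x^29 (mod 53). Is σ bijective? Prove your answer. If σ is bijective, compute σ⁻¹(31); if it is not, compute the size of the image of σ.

19

Since 53 is prime, the nonzero elements of ℤ_{53} form a cyclic group of order 52.
As gcd(29, 52) = 1, raising to the 29th power is a bijection on this group: if u^29 ≡ v^29 then (uv^{−1})^29 = 1, and the only element of order dividing gcd(29, 52) = 1 is 1, so u = v.
With σ(0) = 0 this makes σ injective on all of ℤ_{53}, hence bijective (finite equal-size domain and codomain). In particular σ is bijective.
Since σ is bijective, we find the preimage of 31. The inverse of x ↦ x^29 on (ℤ_{53})^× is x ↦ x^9, because 29·9 = 261 = 5·52 + 1 ≡ 1 (mod 52) and x^{52} = 1 for x ≠ 0 (Fermat). So σ⁻¹(31) = 31^9 mod 53.
Repeated squaring mod 53: 31^1 ≡ 31, 31^2 ≡ 31² = 961 ≡ 7, 31^4 ≡ 7² = 49, 31^8 ≡ 49² = 2401 ≡ 16. Since 9 = 8 + 1, 31^9 ≡ 16·31: 16·31 = 496 ≡ 19. So 31^9 ≡ 19 (mod 53).
Hence σ⁻¹(31) = 19.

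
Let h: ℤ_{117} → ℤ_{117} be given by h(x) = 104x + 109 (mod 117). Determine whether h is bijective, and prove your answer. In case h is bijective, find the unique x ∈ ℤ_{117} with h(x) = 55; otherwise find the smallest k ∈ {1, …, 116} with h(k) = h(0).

9

Recall: h is injective when h(u) = h(v) forces u = v.
We have gcd(104, 117) = 13 > 1. Taking u = 0 and v = 9: h(0) = 109 and h(9) = 104·9 + 109 = 1045 ≡ 109 (mod 117).
So h(0) = h(9) while 0 ≠ 9, thus h is not injective, hence not bijective.
Since h is not bijective, we find the least positive k with h(k) = h(0): this means 104k ≡ 0 (mod 117), i.e. 117 ∣ 104k. Since gcd(104, 117) = 13, dividing through by 13 this holds exactly when 9 ∣ 8k, and as gcd(8, 9) = 1, exactly when 9 ∣ k.
The smallest positive such k is 9.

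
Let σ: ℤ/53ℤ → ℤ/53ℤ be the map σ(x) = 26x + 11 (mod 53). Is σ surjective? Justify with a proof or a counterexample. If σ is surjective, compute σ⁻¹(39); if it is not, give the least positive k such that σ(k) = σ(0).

Since gcd(26, 53) = 1, 26 is invertible modulo 53. Euclid's algorithm: 53 = 2·26 + 1; back-substituting gives 1 = 51·26 − 25·53, so 26⁻¹ ≡ 51 (mod 53).
Then y ↦ 51(y − 11) is a two-sided inverse to σ, so every y ∈ ℤ/53ℤ has a preimage.
Therefore σ is surjective.
Since σ is surjective, we find σ⁻¹(39): we need 26x ≡ 39 − 11 ≡ 28 (mod 53). Using 26⁻¹ = 51: x ≡ 51·28 = 1428 = 26·53 + 50, so x = 50.
Check: σ(50) = 26·50 + 11 = 1311 = 24·53 + 39 ≡ 39 (mod 53).

50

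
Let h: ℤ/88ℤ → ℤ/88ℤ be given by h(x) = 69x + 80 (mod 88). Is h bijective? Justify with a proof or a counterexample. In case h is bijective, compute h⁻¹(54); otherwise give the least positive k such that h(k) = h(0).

6

Recall that h is injective when h(u) = h(v) forces u = v.
Suppose h(u) = h(v) in ℤ/88ℤ. Then 69u + 80 ≡ 69v + 80 (mod 88), thus 69(u − v) ≡ 0 (mod 88).
Since gcd(69, 88) = 1, 69 is invertible modulo 88, thus u − v ≡ 0 (mod 88), i.e. u = v.
We now compute 69⁻¹ mod 88 explicitly. Euclid's algorithm: 88 = 1·69 + 19, 69 = 3·19 + 12, 19 = 1·12 + 7, 12 = 1·7 + 5, 7 = 1·5 + 2, 5 = 2·2 + 1; back-substituting gives 1 = 37·69 − 29·88, so 69⁻¹ ≡ 37 (mod 88).
For any y ∈ ℤ/88ℤ, x = 37(y − 80) mod 88 satisfies h(x) = 69·37(y − 80) + 80 ≡ y (since 69·37 ≡ 1 mod 88). So every y has a preimage.
Therefore h is bijective.
Since h is bijective, we compute h⁻¹(54): solve 69x + 80 ≡ 54 (mod 88), i.e. 69x ≡ 62 (mod 88).
Multiplying by 69⁻¹ = 37 gives x ≡ 37·62 = 2294 = 26·88 + 6 ≡ 6 (mod 88).
Check: h(6) = 69·6 + 80 = 494 = 5·88 + 54 ≡ 54 (mod 88).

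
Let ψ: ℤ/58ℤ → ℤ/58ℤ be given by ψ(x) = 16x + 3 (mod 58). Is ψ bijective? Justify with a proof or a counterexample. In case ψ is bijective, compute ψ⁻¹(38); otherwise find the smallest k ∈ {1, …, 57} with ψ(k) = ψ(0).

29

By definition, ψ is injective when ψ(u) = ψ(v) forces u = v.
We have gcd(16, 58) = 2 > 1. Taking u = 0 and v = 29: ψ(0) = 3 and ψ(29) = 16·29 + 3 = 467 ≡ 3 (mod 58).
So ψ(0) = ψ(29) while 0 ≠ 29, thus ψ is not injective, hence not bijective.
Since ψ is not bijective, we find the least positive k with ψ(k) = ψ(0): this means 16k ≡ 0 (mod 58), i.e. 58 ∣ 16k. Since gcd(16, 58) = 2, dividing through by 2 this holds exactly when 29 ∣ 8k, and as gcd(8, 29) = 1, exactly when 29 ∣ k.
The smallest positive such k is 29.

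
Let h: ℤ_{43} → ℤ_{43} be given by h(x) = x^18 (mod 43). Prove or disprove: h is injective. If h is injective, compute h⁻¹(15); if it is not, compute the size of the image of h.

h(1) = 1^18 = 1.
h(6): Repeated squaring mod 43: 6^1 ≡ 6, 6^2 ≡ 6² = 36, 6^4 ≡ 36² = 1296 ≡ 6, 6^8 ≡ 6² = 36, 6^16 ≡ 36² = 1296 ≡ 6. Since 18 = 16 + 2, 6^18 ≡ 6·36: 6·36 = 216 ≡ 1. So 6^18 ≡ 1 (mod 43).
So h(1) = h(6) = 1 while 1 ≠ 6, therefore h is not injective.
Since h is not injective, we determine |image(h)|. Computing x^18 mod 43 for each x (by repeated squaring, reducing mod 43 at every step), the values h(0), h(1), …, h(42) are: 0, 1, 16, 35, 41, 11, 1, 1, 11, 21, 4, 21, 16, 11, 16, 41, 4, 4, 35, 41, 21, 35, 35, 21, 41, 35, 4, 4, 41, 16, 11, 16, 21, 4, 21, 11, 1, 1, 11, 41, 35, 16, 1.
The distinct values are {0, 1, 4, 11, 16, 21, 35, 41}; there are 8 of them.

8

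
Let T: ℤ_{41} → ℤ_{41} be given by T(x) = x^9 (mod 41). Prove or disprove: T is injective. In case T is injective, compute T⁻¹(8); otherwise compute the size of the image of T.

Since 41 is prime, the nonzero elements of ℤ_{41} form a cyclic group of order 40.
As gcd(9, 40) = 1, raising to the 9th power is a bijection on this group: if a^9 ≡ b^9 then (ab^{−1})^9 = 1, and the only element of order dividing gcd(9, 40) = 1 is 1, so a = b.
With T(0) = 0 this makes T injective on all of ℤ_{41}, hence bijective (finite equal-size domain and codomain). In particular T is injective.
Since T is injective, we find the preimage of 8. The inverse of x ↦ x^9 on (ℤ_{41})^× is x ↦ x^9, because 9·9 = 81 = 2·40 + 1 ≡ 1 (mod 40) and x^{40} = 1 for x ≠ 0 (Fermat). So T⁻¹(8) = 8^9 mod 41.
Repeated squaring mod 41: 8^1 ≡ 8, 8^2 ≡ 8² = 64 ≡ 23, 8^4 ≡ 23² = 529 ≡ 37, 8^8 ≡ 37² = 1369 ≡ 16. Since 9 = 8 + 1, 8^9 ≡ 16·8: 16·8 = 128 ≡ 5. So 8^9 ≡ 5 (mod 41).
Hence T⁻¹(8) = 5.

5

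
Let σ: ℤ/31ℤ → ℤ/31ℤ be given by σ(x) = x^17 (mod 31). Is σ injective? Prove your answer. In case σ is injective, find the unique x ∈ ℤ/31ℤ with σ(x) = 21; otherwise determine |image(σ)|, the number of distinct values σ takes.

Since 31 is prime, the nonzero elements of ℤ/31ℤ form a cyclic group of order 30.
As gcd(17, 30) = 1, raising to the 17th power is a bijection on this group: if a^17 ≡ b^17 then (ab^{−1})^17 = 1, and the only element of order dividing gcd(17, 30) = 1 is 1, so a = b.
With σ(0) = 0 this makes σ injective on all of ℤ/31ℤ, hence bijective (finite equal-size domain and codomain). In particular σ is injective.
Since σ is injective, we find the preimage of 21. The inverse of x ↦ x^17 on (ℤ/31ℤ)^× is x ↦ x^23, because 17·23 = 391 = 13·30 + 1 ≡ 1 (mod 30) and x^{30} = 1 for x ≠ 0 (Fermat). So σ⁻¹(21) = 21^23 mod 31.
Repeated squaring mod 31: 21^1 ≡ 21, 21^2 ≡ 21² = 441 ≡ 7, 21^4 ≡ 7² = 49 ≡ 18, 21^8 ≡ 18² = 324 ≡ 14, 21^16 ≡ 14² = 196 ≡ 10. Since 23 = 16 + 4 + 2 + 1, 21^23 ≡ 10·18·7·21: 10·18 = 180 ≡ 25, then 25·7 = 175 ≡ 20, then 20·21 = 420 ≡ 17. So 21^23 ≡ 17 (mod 31).
Hence σ⁻¹(21) = 17.

17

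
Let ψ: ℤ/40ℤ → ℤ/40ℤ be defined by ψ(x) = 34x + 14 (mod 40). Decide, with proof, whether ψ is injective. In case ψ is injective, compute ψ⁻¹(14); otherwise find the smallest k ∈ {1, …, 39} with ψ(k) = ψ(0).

20

Recall: ψ is injective when ψ(u) = ψ(v) forces u = v.
We have gcd(34, 40) = 2 > 1. Taking u = 0 and v = 20: ψ(0) = 14 and ψ(20) = 34·20 + 14 = 694 ≡ 14 (mod 40).
So ψ(0) = ψ(20) while 0 ≠ 20, therefore ψ is not injective.
Since ψ is not injective, we find the least positive k with ψ(k) = ψ(0): this means 34k ≡ 0 (mod 40), i.e. 40 ∣ 34k. Since gcd(34, 40) = 2, dividing through by 2 this holds exactly when 20 ∣ 17k, and as gcd(17, 20) = 1, exactly when 20 ∣ k.
The smallest positive such k is 20.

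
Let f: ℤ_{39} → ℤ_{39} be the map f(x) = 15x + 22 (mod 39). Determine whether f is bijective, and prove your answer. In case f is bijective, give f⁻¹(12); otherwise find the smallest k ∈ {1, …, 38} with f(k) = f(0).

13

Recall that f is injective if f(s) = f(t) implies s = t.
We have gcd(15, 39) = 3 > 1. Taking s = 0 and t = 13: f(0) = 22 and f(13) = 15·13 + 22 = 217 ≡ 22 (mod 39).
So f(0) = f(13) while 0 ≠ 13, so f is not injective, hence not bijective.
Since f is not bijective, we find the least positive k with f(k) = f(0): this means 15k ≡ 0 (mod 39), i.e. 39 ∣ 15k. Since gcd(15, 39) = 3, dividing through by 3 this holds exactly when 13 ∣ 5k, and as gcd(5, 13) = 1, exactly when 13 ∣ k.
The smallest positive such k is 13.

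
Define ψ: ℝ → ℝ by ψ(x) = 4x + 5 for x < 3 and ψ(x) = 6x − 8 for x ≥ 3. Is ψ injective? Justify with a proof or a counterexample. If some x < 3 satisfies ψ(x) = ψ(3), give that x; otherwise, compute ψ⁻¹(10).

Both pieces are strictly increasing (slopes 4 and 6), so each is injective on its own interval.
The left piece maps (−∞, 3) onto (−∞, 17); the right piece maps [3, ∞) onto [10, ∞).
These images overlap. In particular ψ(3) = 10 (right piece), and solving 4x + 5 = 10 on the left piece gives x = 5/4 < 3.
So ψ(5/4) = ψ(3) with 5/4 ≠ 3, and ψ is not injective. This x = 5/4 is the requested value below 3.

5/4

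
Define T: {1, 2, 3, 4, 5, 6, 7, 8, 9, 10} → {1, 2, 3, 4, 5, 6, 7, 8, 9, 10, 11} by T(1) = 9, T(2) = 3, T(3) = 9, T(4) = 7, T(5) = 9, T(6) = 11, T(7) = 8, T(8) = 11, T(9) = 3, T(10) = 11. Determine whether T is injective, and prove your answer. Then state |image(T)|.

T(1) = 9 = T(3) with 1 ≠ 3, so T is not injective.
The image of T is {3, 7, 8, 9, 11}, which has 5 elements.

5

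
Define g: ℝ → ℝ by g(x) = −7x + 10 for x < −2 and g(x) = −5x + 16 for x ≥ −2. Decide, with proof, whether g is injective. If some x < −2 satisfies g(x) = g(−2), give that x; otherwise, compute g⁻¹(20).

Both pieces are strictly decreasing (slopes −7 and −5), so each is injective on its own interval.
The left piece maps (−∞, −2) onto (24, ∞); the right piece maps [−2, ∞) onto (−∞, 26].
These images overlap. In particular g(−2) = 26 (right piece), and solving −7x + 10 = 26 on the left piece gives x = −16/7 < −2.
So g(−16/7) = g(−2) with −16/7 ≠ −2, and g is not injective. This x = −16/7 is the requested value below −2.

-16/7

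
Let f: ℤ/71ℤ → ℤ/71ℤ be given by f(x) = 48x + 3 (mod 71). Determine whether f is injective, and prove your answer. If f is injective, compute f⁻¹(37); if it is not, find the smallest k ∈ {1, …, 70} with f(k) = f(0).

If f(a) = f(b), then 48a ≡ 48b (mod 71). Because gcd(48, 71) = 1, we may cancel 48 to get a ≡ b (mod 71).
Therefore f is injective.
We now compute 48⁻¹ mod 71 explicitly. Euclid's algorithm: 71 = 1·48 + 23, 48 = 2·23 + 2, 23 = 11·2 + 1; back-substituting gives 1 = 37·48 − 25·71, so 48⁻¹ ≡ 37 (mod 71).
Since f is injective, we compute f⁻¹(37): solve 48x + 3 ≡ 37 (mod 71), i.e. 48x ≡ 34 (mod 71).
Multiplying by 48⁻¹ = 37 gives x ≡ 37·34 = 1258 = 17·71 + 51 ≡ 51 (mod 71).
Check: f(51) = 48·51 + 3 = 2451 = 34·71 + 37 ≡ 37 (mod 71).

51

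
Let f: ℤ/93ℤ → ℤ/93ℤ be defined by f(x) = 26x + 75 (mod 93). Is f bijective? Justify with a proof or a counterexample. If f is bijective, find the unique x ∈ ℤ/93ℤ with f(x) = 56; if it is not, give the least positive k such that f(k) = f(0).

Recall that f is injective when f(x_1) = f(x_2) forces x_1 = x_2.
If f(x_1) = f(x_2), then 26x_1 ≡ 26x_2 (mod 93). Because gcd(26, 93) = 1, we may cancel 26 to get x_1 ≡ x_2 (mod 93).
We now compute 26⁻¹ mod 93 explicitly. Euclid's algorithm: 93 = 3·26 + 15, 26 = 1·15 + 11, 15 = 1·11 + 4, 11 = 2·4 + 3, 4 = 1·3 + 1; back-substituting gives 1 = 68·26 − 19·93, so 26⁻¹ ≡ 68 (mod 93).
For any y ∈ ℤ/93ℤ, x = 68(y − 75) mod 93 satisfies f(x) = 26·68(y − 75) + 75 ≡ y (since 26·68 ≡ 1 mod 93). So every y has a preimage.
Therefore f is bijective.
Since f is bijective, we find f⁻¹(56): we need 26x ≡ 56 − 75 ≡ 74 (mod 93). Using 26⁻¹ = 68: x ≡ 68·74 = 5032 = 54·93 + 10, so x = 10.
Check: f(10) = 26·10 + 75 = 335 = 3·93 + 56 ≡ 56 (mod 93).

10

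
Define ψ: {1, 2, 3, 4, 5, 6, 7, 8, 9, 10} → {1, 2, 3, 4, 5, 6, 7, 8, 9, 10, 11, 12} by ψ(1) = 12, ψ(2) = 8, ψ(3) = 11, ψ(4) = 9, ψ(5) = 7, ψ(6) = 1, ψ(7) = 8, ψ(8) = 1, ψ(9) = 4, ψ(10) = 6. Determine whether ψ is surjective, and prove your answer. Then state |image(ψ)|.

8

No element maps to 2, so ψ is not surjective.
The image of ψ is {1, 4, 6, 7, 8, 9, 11, 12}, which has 8 elements.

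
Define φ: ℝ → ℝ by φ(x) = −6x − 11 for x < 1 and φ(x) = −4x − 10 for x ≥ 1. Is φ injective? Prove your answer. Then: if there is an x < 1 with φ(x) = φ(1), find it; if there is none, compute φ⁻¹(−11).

1/2

Both pieces are strictly decreasing (slopes −6 and −4), so each is injective on its own interval.
The left piece maps (−∞, 1) onto (−17, ∞); the right piece maps [1, ∞) onto (−∞, −14].
These images overlap. In particular φ(1) = −14 (right piece), and solving −6x − 11 = −14 on the left piece gives x = 1/2 < 1.
So φ(1/2) = φ(1) with 1/2 ≠ 1, and φ is not injective. This x = 1/2 is the requested value below 1.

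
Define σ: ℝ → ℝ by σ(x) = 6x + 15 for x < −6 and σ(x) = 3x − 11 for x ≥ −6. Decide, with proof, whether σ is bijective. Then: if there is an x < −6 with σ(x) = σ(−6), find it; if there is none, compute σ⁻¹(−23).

-22/3

Both pieces are strictly increasing (slopes 6 and 3), so each is injective on its own interval.
The left piece maps (−∞, −6) onto (−∞, −21); the right piece maps [−6, ∞) onto [−29, ∞).
These images overlap. In particular σ(−6) = −29 (right piece), and solving 6x + 15 = −29 on the left piece gives x = −22/3 < −6.
So σ(−22/3) = σ(−6) with −22/3 ≠ −6, and σ is not injective, hence not bijective. This x = −22/3 is the requested value below −6.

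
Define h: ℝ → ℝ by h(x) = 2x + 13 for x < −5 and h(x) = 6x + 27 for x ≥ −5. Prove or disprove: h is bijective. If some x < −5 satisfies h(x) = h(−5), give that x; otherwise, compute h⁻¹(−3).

-8

Both pieces are strictly increasing (slopes 2 and 6), so each is injective on its own interval.
The left piece maps (−∞, −5) onto (−∞, 3); the right piece maps [−5, ∞) onto [−3, ∞).
These images overlap. In particular h(−5) = −3 (right piece), and solving 2x + 13 = −3 on the left piece gives x = −8 < −5.
So h(−8) = h(−5) with −8 ≠ −5, and h is not injective, hence not bijective. This x = −8 is the requested value below −5.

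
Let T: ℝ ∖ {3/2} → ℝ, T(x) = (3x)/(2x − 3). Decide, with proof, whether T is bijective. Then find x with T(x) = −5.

If T(x) = 3/2, cross-multiplying gives 2(3x) = 3(2x − 3), which simplifies to 0 = −9 — false.  So 3/2 has no preimage and T is not surjective.
Hence T is not bijective.
Solving T(x) = −5: cross-multiplying gives 3x = −5(2x − 3), which rearranges to 13x = 15, so x = 15/13.

15/13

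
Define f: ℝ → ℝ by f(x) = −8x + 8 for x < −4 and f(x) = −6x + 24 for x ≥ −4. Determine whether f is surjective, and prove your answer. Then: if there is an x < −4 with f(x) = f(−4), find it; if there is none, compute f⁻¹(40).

Both pieces are strictly decreasing (slopes −8 and −6), so each is injective on its own interval.
The left piece maps (−∞, −4) onto (40, ∞); the right piece maps [−4, ∞) onto (−∞, 48].
The union (40, ∞) ∪ (−∞, 48] covers ℝ, so f is surjective.
For the follow-up: the images overlap, so an x < −4 with f(x) = f(−4) exists. f(−4) = 48; solving −8x + 8 = 48 for x < −4 gives x = (48 − 8)/(−8) = −5.

-5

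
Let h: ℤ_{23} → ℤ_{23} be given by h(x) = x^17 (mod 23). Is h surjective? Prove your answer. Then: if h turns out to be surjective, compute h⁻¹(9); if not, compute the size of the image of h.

12

Since 23 is prime, the nonzero elements of ℤ_{23} form a cyclic group of order 22.
As gcd(17, 22) = 1, raising to the 17th power is a bijection on this group: if u^17 ≡ v^17 then (uv^{−1})^17 = 1, and the only element of order dividing gcd(17, 22) = 1 is 1, so u = v.
With h(0) = 0 this makes h injective on all of ℤ_{23}, hence bijective (finite equal-size domain and codomain). In particular h is surjective.
Since h is surjective, we find the preimage of 9. The inverse of x ↦ x^17 on (ℤ_{23})^× is x ↦ x^13, because 17·13 = 221 = 10·22 + 1 ≡ 1 (mod 22) and x^{22} = 1 for x ≠ 0 (Fermat). So h⁻¹(9) = 9^13 mod 23.
Repeated squaring mod 23: 9^1 ≡ 9, 9^2 ≡ 9² = 81 ≡ 12, 9^4 ≡ 12² = 144 ≡ 6, 9^8 ≡ 6² = 36 ≡ 13. Since 13 = 8 + 4 + 1, 9^13 ≡ 13·6·9: 13·6 = 78 ≡ 9, then 9·9 = 81 ≡ 12. So 9^13 ≡ 12 (mod 23).
Hence h⁻¹(9) = 12.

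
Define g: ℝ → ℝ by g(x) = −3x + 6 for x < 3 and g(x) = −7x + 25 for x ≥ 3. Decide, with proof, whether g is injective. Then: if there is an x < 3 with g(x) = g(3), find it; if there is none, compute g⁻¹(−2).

Both pieces are strictly decreasing (slopes −3 and −7), so each is injective on its own interval.
The left piece maps (−∞, 3) onto (−3, ∞); the right piece maps [3, ∞) onto (−∞, 4].
These images overlap. In particular g(3) = 4 (right piece), and solving −3x + 6 = 4 on the left piece gives x = 2/3 < 3.
So g(2/3) = g(3) with 2/3 ≠ 3, and g is not injective. This x = 2/3 is the requested value below 3.

2/3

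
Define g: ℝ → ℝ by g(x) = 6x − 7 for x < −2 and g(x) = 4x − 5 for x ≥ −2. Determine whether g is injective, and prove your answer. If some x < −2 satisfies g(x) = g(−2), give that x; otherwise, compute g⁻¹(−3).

Both pieces are strictly increasing (slopes 6 and 4), so each is injective on its own interval.
The left piece maps (−∞, −2) onto (−∞, −19); the right piece maps [−2, ∞) onto [−13, ∞).
These images are disjoint, so no value is attained by both pieces. So g is injective.
Because the two images are disjoint, no x < −2 has g(x) = g(−2), so we compute g⁻¹(−3): −3 lies in [−13, ∞), so solve 4x − 5 = −3: x = (−3 + 5)/4 = 1/2.

1/2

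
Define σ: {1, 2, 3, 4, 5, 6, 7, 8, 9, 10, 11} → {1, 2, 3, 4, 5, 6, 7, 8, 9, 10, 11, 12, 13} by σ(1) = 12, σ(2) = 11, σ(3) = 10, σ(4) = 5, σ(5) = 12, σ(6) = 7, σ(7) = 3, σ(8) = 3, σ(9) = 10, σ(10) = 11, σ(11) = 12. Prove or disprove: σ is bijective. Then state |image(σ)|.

σ(1) = 12 = σ(5) with 1 ≠ 5, so σ is not injective, hence not bijective.
The image of σ is {3, 5, 7, 10, 11, 12}, which has 6 elements.

6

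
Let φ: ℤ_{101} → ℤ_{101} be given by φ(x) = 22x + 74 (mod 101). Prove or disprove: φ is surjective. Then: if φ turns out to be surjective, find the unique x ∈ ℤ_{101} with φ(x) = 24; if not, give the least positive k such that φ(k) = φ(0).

Recall: φ is surjective if every y in the codomain equals φ(x) for some x in the domain.
Since gcd(22, 101) = 1, 22 is invertible modulo 101. Euclid's algorithm: 101 = 4·22 + 13, 22 = 1·13 + 9, 13 = 1·9 + 4, 9 = 2·4 + 1; back-substituting gives 1 = 23·22 − 5·101, so 22⁻¹ ≡ 23 (mod 101).
For any y ∈ ℤ_{101}, x = 23(y − 74) mod 101 satisfies φ(x) = 22·23(y − 74) + 74 ≡ y (since 22·23 ≡ 1 mod 101). So every y has a preimage.
Hence φ is surjective.
Since φ is surjective, we compute φ⁻¹(24): solve 22x + 74 ≡ 24 (mod 101), i.e. 22x ≡ 51 (mod 101).
Multiplying by 22⁻¹ = 23 gives x ≡ 23·51 = 1173 = 11·101 + 62 ≡ 62 (mod 101).
Check: φ(62) = 22·62 + 74 = 1438 = 14·101 + 24 ≡ 24 (mod 101).

62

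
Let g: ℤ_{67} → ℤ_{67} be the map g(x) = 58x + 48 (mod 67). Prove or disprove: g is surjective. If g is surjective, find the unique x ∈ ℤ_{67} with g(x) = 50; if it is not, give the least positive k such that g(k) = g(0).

37

Recall that g is surjective if every y in the codomain equals g(x) for some x in the domain.
Since gcd(58, 67) = 1, 58 is invertible modulo 67. Euclid's algorithm: 67 = 1·58 + 9, 58 = 6·9 + 4, 9 = 2·4 + 1; back-substituting gives 1 = 52·58 − 45·67, so 58⁻¹ ≡ 52 (mod 67).
For any y ∈ ℤ_{67}, x = 52(y − 48) mod 67 satisfies g(x) = 58·52(y − 48) + 48 ≡ y (since 58·52 ≡ 1 mod 67). So every y has a preimage.
Therefore g is surjective.
Since g is surjective, we find g⁻¹(50): we need 58x ≡ 50 − 48 ≡ 2 (mod 67). Using 58⁻¹ = 52: x ≡ 52·2 = 104 = 1·67 + 37, so x = 37.
Check: g(37) = 58·37 + 48 = 2194 = 32·67 + 50 ≡ 50 (mod 67).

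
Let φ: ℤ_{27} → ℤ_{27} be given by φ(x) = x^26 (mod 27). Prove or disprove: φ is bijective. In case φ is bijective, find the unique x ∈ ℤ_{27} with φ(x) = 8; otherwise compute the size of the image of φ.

φ(0) = 0^26 = 0.
φ(3): Repeated squaring mod 27: 3^1 ≡ 3, 3^2 ≡ 3² = 9, 3^4 ≡ 9² = 81 ≡ 0, 3^8 ≡ 0² = 0, 3^16 ≡ 0² = 0. Since 26 = 16 + 8 + 2, 3^26 ≡ 0·0·9: 0·0 = 0, then 0·9 = 0. So 3^26 ≡ 0 (mod 27).
So φ(0) = φ(3) = 0 while 0 ≠ 3, so φ is not injective, hence not bijective.
Since φ is not bijective, we determine |image(φ)|. Computing x^26 mod 27 for each x (by repeated squaring, reducing mod 27 at every step), the values φ(0), φ(1), …, φ(26) are: 0, 1, 13, 0, 7, 16, 0, 4, 10, 0, 19, 22, 0, 25, 25, 0, 22, 19, 0, 10, 4, 0, 16, 7, 0, 13, 1.
The distinct values are {0, 1, 4, 7, 10, 13, 16, 19, 22, 25}; there are 10 of them.

10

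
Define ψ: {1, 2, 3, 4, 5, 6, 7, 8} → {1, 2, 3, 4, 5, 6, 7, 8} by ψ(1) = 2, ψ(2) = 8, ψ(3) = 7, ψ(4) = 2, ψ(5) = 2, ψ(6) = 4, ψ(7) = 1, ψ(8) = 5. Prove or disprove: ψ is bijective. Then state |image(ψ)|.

6

ψ(1) = 2 = ψ(4) with 1 ≠ 4, so ψ is not injective, hence not bijective.
The image of ψ is {1, 2, 4, 5, 7, 8}, which has 6 elements.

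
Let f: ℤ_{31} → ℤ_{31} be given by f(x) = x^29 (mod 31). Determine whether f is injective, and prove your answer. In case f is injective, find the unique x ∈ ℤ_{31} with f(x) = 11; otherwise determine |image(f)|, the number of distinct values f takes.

17

Since 31 is prime, the nonzero elements of ℤ_{31} form a cyclic group of order 30.
As gcd(29, 30) = 1, raising to the 29th power is a bijection on this group: if x_1^29 ≡ x_2^29 then (x_1x_2^{−1})^29 = 1, and the only element of order dividing gcd(29, 30) = 1 is 1, so x_1 = x_2.
With f(0) = 0 this makes f injective on all of ℤ_{31}, hence bijective (finite equal-size domain and codomain). In particular f is injective.
Since f is injective, we find the preimage of 11. The inverse of x ↦ x^29 on (ℤ_{31})^× is x ↦ x^29, because 29·29 = 841 = 28·30 + 1 ≡ 1 (mod 30) and x^{30} = 1 for x ≠ 0 (Fermat). So f⁻¹(11) = 11^29 mod 31.
Repeated squaring mod 31: 11^1 ≡ 11, 11^2 ≡ 11² = 121 ≡ 28, 11^4 ≡ 28² = 784 ≡ 9, 11^8 ≡ 9² = 81 ≡ 19, 11^16 ≡ 19² = 361 ≡ 20. Since 29 = 16 + 8 + 4 + 1, 11^29 ≡ 20·19·9·11: 20·19 = 380 ≡ 8, then 8·9 = 72 ≡ 10, then 10·11 = 110 ≡ 17. So 11^29 ≡ 17 (mod 31).
Hence f⁻¹(11) = 17.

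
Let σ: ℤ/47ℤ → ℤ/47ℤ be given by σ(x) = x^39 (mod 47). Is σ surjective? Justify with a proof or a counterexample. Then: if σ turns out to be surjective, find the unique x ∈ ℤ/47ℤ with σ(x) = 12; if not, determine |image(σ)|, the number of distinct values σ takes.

6

Since 47 is prime, the nonzero elements of ℤ/47ℤ form a cyclic group of order 46.
As gcd(39, 46) = 1, raising to the 39th power is a bijection on this group: if a^39 ≡ b^39 then (ab^{−1})^39 = 1, and the only element of order dividing gcd(39, 46) = 1 is 1, so a = b.
With σ(0) = 0 this makes σ injective on all of ℤ/47ℤ, hence bijective (finite equal-size domain and codomain). In particular σ is surjective.
Since σ is surjective, we find the preimage of 12. The inverse of x ↦ x^39 on (ℤ/47ℤ)^× is x ↦ x^13, because 39·13 = 507 = 11·46 + 1 ≡ 1 (mod 46) and x^{46} = 1 for x ≠ 0 (Fermat). So σ⁻¹(12) = 12^13 mod 47.
Repeated squaring mod 47: 12^1 ≡ 12, 12^2 ≡ 12² = 144 ≡ 3, 12^4 ≡ 3² = 9, 12^8 ≡ 9² = 81 ≡ 34. Since 13 = 8 + 4 + 1, 12^13 ≡ 34·9·12: 34·9 = 306 ≡ 24, then 24·12 = 288 ≡ 6. So 12^13 ≡ 6 (mod 47).
Hence σ⁻¹(12) = 6.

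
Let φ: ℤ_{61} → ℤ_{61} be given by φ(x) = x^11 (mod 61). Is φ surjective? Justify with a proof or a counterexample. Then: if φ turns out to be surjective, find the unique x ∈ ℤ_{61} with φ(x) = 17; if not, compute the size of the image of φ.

55

Since 61 is prime, the nonzero elements of ℤ_{61} form a cyclic group of order 60.
As gcd(11, 60) = 1, raising to the 11th power is a bijection on this group: if x_1^11 ≡ x_2^11 then (x_1x_2^{−1})^11 = 1, and the only element of order dividing gcd(11, 60) = 1 is 1, so x_1 = x_2.
With φ(0) = 0 this makes φ injective on all of ℤ_{61}, hence bijective (finite equal-size domain and codomain). In particular φ is surjective.
Since φ is surjective, we find the preimage of 17. The inverse of x ↦ x^11 on (ℤ_{61})^× is x ↦ x^11, because 11·11 = 121 = 2·60 + 1 ≡ 1 (mod 60) and x^{60} = 1 for x ≠ 0 (Fermat). So φ⁻¹(17) = 17^11 mod 61.
Repeated squaring mod 61: 17^1 ≡ 17, 17^2 ≡ 17² = 289 ≡ 45, 17^4 ≡ 45² = 2025 ≡ 12, 17^8 ≡ 12² = 144 ≡ 22. Since 11 = 8 + 2 + 1, 17^11 ≡ 22·45·17: 22·45 = 990 ≡ 14, then 14·17 = 238 ≡ 55. So 17^11 ≡ 55 (mod 61).
Hence φ⁻¹(17) = 55.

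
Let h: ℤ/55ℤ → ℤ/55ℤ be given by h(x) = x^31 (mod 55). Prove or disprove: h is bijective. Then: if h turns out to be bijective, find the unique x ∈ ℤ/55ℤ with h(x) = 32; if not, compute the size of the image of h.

Computing x^31 mod 55 for each x (by repeated squaring, reducing mod 55 at every step), the values h(0), h(1), …, h(54) are: 0, 1, 13, 47, 4, 5, 6, 18, 52, 9, 10, 11, 23, 2, 14, 15, 16, 28, 7, 19, 20, 21, 33, 12, 24, 25, 26, 38, 17, 29, 30, 31, 43, 22, 34, 35, 36, 48, 27, 39, 40, 41, 53, 32, 44, 45, 46, 3, 37, 49, 50, 51, 8, 42, 54.
Every element of ℤ/55ℤ appears exactly once in this list, so h is a bijection, and in particular bijective.
Since h is bijective, we read off the preimage of 32 from the same table: h(43) = 32, so h⁻¹(32) = 43.

43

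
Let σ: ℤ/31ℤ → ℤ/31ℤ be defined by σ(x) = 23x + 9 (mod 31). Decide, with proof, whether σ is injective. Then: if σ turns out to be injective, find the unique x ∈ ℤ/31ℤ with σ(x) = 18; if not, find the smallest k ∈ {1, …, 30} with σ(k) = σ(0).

If σ(u) = σ(v), then 23u ≡ 23v (mod 31). Because gcd(23, 31) = 1, we may cancel 23 to get u ≡ v (mod 31).
Thus σ is injective.
We now compute 23⁻¹ mod 31 explicitly. Euclid's algorithm: 31 = 1·23 + 8, 23 = 2·8 + 7, 8 = 1·7 + 1; back-substituting gives 1 = 27·23 − 20·31, so 23⁻¹ ≡ 27 (mod 31).
Since σ is injective, we find σ⁻¹(18): we need 23x ≡ 18 − 9 ≡ 9 (mod 31). Using 23⁻¹ = 27: x ≡ 27·9 = 243 = 7·31 + 26, so x = 26.
Check: σ(26) = 23·26 + 9 = 607 = 19·31 + 18 ≡ 18 (mod 31).

26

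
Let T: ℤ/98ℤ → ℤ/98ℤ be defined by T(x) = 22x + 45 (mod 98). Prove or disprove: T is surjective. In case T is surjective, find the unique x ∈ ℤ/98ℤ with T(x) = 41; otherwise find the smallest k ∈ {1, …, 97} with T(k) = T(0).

Since gcd(22, 98) = 2, we have 22x ≡ 0 (mod 2) for all x, so T(x) ≡ 1 (mod 2).
But 0 ≢ 1 (mod 2), so 0 ∈ ℤ/98ℤ has no preimage. Hence T is not surjective.
Since T is not surjective, we find the least positive k with T(k) = T(0): this means 22k ≡ 0 (mod 98), i.e. 98 ∣ 22k. Since gcd(22, 98) = 2, dividing through by 2 this holds exactly when 49 ∣ 11k, and as gcd(11, 49) = 1, exactly when 49 ∣ k.
The smallest positive such k is 49.

49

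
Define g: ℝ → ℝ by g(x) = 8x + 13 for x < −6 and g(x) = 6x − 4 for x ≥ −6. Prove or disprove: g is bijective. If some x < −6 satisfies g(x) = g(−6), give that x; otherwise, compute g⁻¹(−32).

-53/8

Both pieces are strictly increasing (slopes 8 and 6), so each is injective on its own interval.
The left piece maps (−∞, −6) onto (−∞, −35); the right piece maps [−6, ∞) onto [−40, ∞).
These images overlap. In particular g(−6) = −40 (right piece), and solving 8x + 13 = −40 on the left piece gives x = −53/8 < −6.
So g(−53/8) = g(−6) with −53/8 ≠ −6, and g is not injective, hence not bijective. This x = −53/8 is the requested value below −6.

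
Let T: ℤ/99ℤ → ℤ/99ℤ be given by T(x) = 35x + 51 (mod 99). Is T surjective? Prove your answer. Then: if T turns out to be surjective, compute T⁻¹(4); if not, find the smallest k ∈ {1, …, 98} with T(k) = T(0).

92

Recall that T is surjective if every y in the codomain equals T(x) for some x in the domain.
Since gcd(35, 99) = 1, 35 is invertible modulo 99. Euclid's algorithm: 99 = 2·35 + 29, 35 = 1·29 + 6, 29 = 4·6 + 5, 6 = 1·5 + 1; back-substituting gives 1 = 17·35 − 6·99, so 35⁻¹ ≡ 17 (mod 99).
Then y ↦ 17(y − 51) is a two-sided inverse to T, so every y ∈ ℤ/99ℤ has a preimage.
Hence T is surjective.
Since T is surjective, we compute T⁻¹(4): solve 35x + 51 ≡ 4 (mod 99), i.e. 35x ≡ 52 (mod 99).
Multiplying by 35⁻¹ = 17 gives x ≡ 17·52 = 884 = 8·99 + 92 ≡ 92 (mod 99).
Check: T(92) = 35·92 + 51 = 3271 = 33·99 + 4 ≡ 4 (mod 99).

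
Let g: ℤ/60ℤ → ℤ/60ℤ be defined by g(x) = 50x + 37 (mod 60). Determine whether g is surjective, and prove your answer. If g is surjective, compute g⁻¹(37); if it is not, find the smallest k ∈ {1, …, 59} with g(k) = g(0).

6

Since gcd(50, 60) = 10, we have 50x ≡ 0 (mod 10) for all x, so g(x) ≡ 7 (mod 10).
But 0 ≢ 7 (mod 10), so 0 ∈ ℤ/60ℤ has no preimage. Hence g is not surjective.
Since g is not surjective, we find the least positive k with g(k) = g(0): this means 50k ≡ 0 (mod 60), i.e. 60 ∣ 50k. Since gcd(50, 60) = 10, dividing through by 10 this holds exactly when 6 ∣ 5k, and as gcd(5, 6) = 1, exactly when 6 ∣ k.
The smallest positive such k is 6.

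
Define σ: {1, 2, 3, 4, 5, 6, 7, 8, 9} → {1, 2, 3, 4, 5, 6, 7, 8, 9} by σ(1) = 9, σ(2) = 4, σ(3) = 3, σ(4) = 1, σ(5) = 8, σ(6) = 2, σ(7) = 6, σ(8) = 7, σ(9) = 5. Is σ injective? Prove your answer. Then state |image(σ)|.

The values σ(1), …, σ(9) are 9, 4, 3, 1, 8, 2, 6, 7, 5 — all distinct.
So σ(s) = σ(t) only when s = t, and σ is injective.
The image of σ is {1, 2, 3, 4, 5, 6, 7, 8, 9}, which has 9 elements.

9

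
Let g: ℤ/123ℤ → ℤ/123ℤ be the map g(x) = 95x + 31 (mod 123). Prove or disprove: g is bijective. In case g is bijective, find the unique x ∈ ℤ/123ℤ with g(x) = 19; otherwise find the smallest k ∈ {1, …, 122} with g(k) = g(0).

18

If g(a) = g(b), then 95a ≡ 95b (mod 123). Because gcd(95, 123) = 1, we may cancel 95 to get a ≡ b (mod 123).
We now compute 95⁻¹ mod 123 explicitly. Euclid's algorithm: 123 = 1·95 + 28, 95 = 3·28 + 11, 28 = 2·11 + 6, 11 = 1·6 + 5, 6 = 1·5 + 1; back-substituting gives 1 = 101·95 − 78·123, so 95⁻¹ ≡ 101 (mod 123).
Then y ↦ 101(y − 31) is a two-sided inverse to g, so every y ∈ ℤ/123ℤ has a preimage.
Hence g is bijective.
Since g is bijective, we find g⁻¹(19): we need 95x ≡ 19 − 31 ≡ 111 (mod 123). Using 95⁻¹ = 101: x ≡ 101·111 = 11211 = 91·123 + 18, so x = 18.
Check: g(18) = 95·18 + 31 = 1741 = 14·123 + 19 ≡ 19 (mod 123).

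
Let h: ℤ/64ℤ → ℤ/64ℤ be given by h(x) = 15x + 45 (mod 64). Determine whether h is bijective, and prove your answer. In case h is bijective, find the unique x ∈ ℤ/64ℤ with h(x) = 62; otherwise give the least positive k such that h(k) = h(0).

31

If h(s) = h(t), then 15s ≡ 15t (mod 64). Because gcd(15, 64) = 1, we may cancel 15 to get s ≡ t (mod 64).
We now compute 15⁻¹ mod 64 explicitly. Euclid's algorithm: 64 = 4·15 + 4, 15 = 3·4 + 3, 4 = 1·3 + 1; back-substituting gives 1 = 47·15 − 11·64, so 15⁻¹ ≡ 47 (mod 64).
Then y ↦ 47(y − 45) is a two-sided inverse to h, so every y ∈ ℤ/64ℤ has a preimage.
Hence h is bijective.
Since h is bijective, we find h⁻¹(62): we need 15x ≡ 62 − 45 ≡ 17 (mod 64). Using 15⁻¹ = 47: x ≡ 47·17 = 799 = 12·64 + 31, so x = 31.
Check: h(31) = 15·31 + 45 = 510 = 7·64 + 62 ≡ 62 (mod 64).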